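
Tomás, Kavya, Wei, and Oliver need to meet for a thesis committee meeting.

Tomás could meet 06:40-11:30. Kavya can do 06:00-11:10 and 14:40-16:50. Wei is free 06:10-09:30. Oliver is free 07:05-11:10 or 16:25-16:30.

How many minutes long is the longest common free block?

145

Tomás ∩ Kavya: 06:40-11:10.
Tomás ∩ Kavya ∩ Wei: 06:40-09:30.
Tomás ∩ Kavya ∩ Wei ∩ Oliver: 07:05-09:30.
Those are the intersection windows.
The longest is 07:05-09:30 at 145 minutes.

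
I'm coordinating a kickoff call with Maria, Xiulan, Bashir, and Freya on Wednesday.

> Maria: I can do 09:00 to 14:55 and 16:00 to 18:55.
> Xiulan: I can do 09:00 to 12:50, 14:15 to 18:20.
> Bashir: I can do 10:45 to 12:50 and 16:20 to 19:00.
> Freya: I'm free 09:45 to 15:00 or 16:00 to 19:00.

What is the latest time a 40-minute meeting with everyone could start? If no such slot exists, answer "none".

Maria ∩ Xiulan: 09:00-12:50, 14:15-14:55, 16:00-18:20.
Maria ∩ Xiulan ∩ Bashir: 10:45-12:50, 16:20-18:20.
Maria ∩ Xiulan ∩ Bashir ∩ Freya: 10:45-12:50, 16:20-18:20.
Those are the intersection windows.
The last common window of at least 40 minutes is 16:20-18:20; a 40-minute meeting can start as late as 17:40 and still end by 18:20.

17:40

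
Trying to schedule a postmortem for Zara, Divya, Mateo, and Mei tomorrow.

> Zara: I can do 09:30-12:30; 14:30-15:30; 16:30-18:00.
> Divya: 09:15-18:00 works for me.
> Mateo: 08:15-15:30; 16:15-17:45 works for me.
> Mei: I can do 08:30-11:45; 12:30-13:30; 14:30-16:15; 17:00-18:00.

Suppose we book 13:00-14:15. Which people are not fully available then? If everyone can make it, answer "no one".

Zara: not fully free for 13:00-14:15. Divya: free for 13:00-14:15. Mateo: free for 13:00-14:15. Mei: not fully free for 13:00-14:15.

Mei, Zara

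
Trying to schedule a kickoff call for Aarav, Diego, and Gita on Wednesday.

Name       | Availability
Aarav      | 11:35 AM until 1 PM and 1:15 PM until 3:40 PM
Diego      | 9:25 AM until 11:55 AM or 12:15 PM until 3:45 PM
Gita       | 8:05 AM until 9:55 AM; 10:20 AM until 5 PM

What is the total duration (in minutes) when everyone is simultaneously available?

Aarav ∩ Diego: 11:35-11:55, 12:15-13:00, 13:15-15:40.
Aarav ∩ Diego ∩ Gita: 11:35-11:55, 12:15-13:00, 13:15-15:40.
Those are the intersection windows.
Summing the common windows: 20 + 45 + 145 = 210 minutes.

210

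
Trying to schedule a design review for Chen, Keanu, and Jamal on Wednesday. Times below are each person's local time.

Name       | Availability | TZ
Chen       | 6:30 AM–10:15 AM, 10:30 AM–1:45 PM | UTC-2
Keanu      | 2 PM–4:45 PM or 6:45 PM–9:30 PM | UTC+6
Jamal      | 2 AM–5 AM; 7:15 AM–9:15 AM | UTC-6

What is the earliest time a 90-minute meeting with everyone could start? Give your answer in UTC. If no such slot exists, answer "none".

Chen in UTC: 08:30-12:15, 12:30-15:45 (add 2h to convert from UTC-2).
Keanu in UTC: 08:00-10:45, 12:45-15:30 (subtract 6h to convert from UTC+6).
Jamal in UTC: 08:00-11:00, 13:15-15:15 (add 6h to convert from UTC-6).
Chen ∩ Keanu: 08:30-10:45, 12:45-15:30.
Chen ∩ Keanu ∩ Jamal: 08:30-10:45, 13:15-15:15.
So the common availability across everyone is 08:30-10:45, 13:15-15:15.
The first common window of at least 90 minutes is 08:30-10:45, so the earliest start is 08:30.

08:30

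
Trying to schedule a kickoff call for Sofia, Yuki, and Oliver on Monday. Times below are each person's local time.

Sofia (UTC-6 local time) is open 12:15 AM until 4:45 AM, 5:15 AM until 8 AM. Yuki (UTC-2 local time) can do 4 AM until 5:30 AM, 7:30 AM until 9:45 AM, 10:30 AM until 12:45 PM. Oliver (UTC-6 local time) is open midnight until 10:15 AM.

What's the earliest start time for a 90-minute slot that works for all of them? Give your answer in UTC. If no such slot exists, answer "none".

12:30

Sofia in UTC: 06:15-10:45, 11:15-14:00 (add 6h to convert from UTC-6).
Yuki in UTC: 06:00-07:30, 09:30-11:45, 12:30-14:45 (add 2h to convert from UTC-2).
Oliver in UTC: 06:00-16:15 (add 6h to convert from UTC-6).
Sofia ∩ Yuki: 06:15-07:30, 09:30-10:45, 11:15-11:45, 12:30-14:00.
Sofia ∩ Yuki ∩ Oliver: 06:15-07:30, 09:30-10:45, 11:15-11:45, 12:30-14:00.
The first common window of at least 90 minutes is 12:30-14:00, so the earliest start is 12:30.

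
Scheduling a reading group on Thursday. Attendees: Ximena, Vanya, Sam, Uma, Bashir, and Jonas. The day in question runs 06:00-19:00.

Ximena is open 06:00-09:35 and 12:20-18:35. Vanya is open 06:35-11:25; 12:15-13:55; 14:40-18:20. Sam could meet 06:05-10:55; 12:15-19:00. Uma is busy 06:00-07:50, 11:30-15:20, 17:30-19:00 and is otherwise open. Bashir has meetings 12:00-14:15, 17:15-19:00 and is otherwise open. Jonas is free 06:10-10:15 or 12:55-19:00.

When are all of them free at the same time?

Ximena free: 06:00-09:35, 12:20-18:35.
Vanya free: 06:35-11:25, 12:15-13:55, 14:40-18:20.
Sam free: 06:05-10:55, 12:15-19:00.
Uma free: 07:50-11:30, 15:20-17:30 (invert busy blocks within the working day).
Bashir free: 06:00-12:00, 14:15-17:15 (invert busy blocks within the working day).
Jonas free: 06:10-10:15, 12:55-19:00.
Ximena ∩ Vanya: 06:35-09:35, 12:20-13:55, 14:40-18:20.
Ximena ∩ Vanya ∩ Sam: 06:35-09:35, 12:20-13:55, 14:40-18:20.
Ximena ∩ Vanya ∩ Sam ∩ Uma: 07:50-09:35, 15:20-17:30.
Ximena ∩ Vanya ∩ Sam ∩ Uma ∩ Bashir: 07:50-09:35, 15:20-17:15.
Ximena ∩ Vanya ∩ Sam ∩ Uma ∩ Bashir ∩ Jonas: 07:50-09:35, 15:20-17:15.
So the common availability across everyone is 07:50-09:35, 15:20-17:15.

07:50-09:35, 15:20-17:15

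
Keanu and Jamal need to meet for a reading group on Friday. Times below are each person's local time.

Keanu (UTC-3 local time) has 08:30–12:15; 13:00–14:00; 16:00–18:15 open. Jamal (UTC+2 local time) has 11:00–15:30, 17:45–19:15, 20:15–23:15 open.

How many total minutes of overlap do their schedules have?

315

Keanu in UTC: 11:30-15:15, 16:00-17:00, 19:00-21:15 (add 3h to convert from UTC-3).
Jamal in UTC: 09:00-13:30, 15:45-17:15, 18:15-21:15 (subtract 2h to convert from UTC+2).
Keanu ∩ Jamal: 11:30-13:30, 16:00-17:00, 19:00-21:15.
Summing the common windows: 120 + 60 + 135 = 315 minutes.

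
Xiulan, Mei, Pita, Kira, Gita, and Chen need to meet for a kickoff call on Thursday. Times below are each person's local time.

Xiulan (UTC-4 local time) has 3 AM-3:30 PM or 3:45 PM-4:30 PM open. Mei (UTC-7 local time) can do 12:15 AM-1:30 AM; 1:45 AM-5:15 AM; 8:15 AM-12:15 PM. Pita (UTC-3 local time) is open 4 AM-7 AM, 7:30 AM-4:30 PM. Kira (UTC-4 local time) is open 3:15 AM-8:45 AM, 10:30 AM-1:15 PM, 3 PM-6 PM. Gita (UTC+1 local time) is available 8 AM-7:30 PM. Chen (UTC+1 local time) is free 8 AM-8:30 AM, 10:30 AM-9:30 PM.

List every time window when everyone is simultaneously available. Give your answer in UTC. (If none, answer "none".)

Xiulan in UTC: 07:00-19:30, 19:45-20:30 (add 4h to convert from UTC-4).
Mei in UTC: 07:15-08:30, 08:45-12:15, 15:15-19:15 (add 7h to convert from UTC-7).
Pita in UTC: 07:00-10:00, 10:30-19:30 (add 3h to convert from UTC-3).
Kira in UTC: 07:15-12:45, 14:30-17:15, 19:00-22:00 (add 4h to convert from UTC-4).
Gita in UTC: 07:00-18:30 (subtract 1h to convert from UTC+1).
Chen in UTC: 07:00-07:30, 09:30-20:30 (subtract 1h to convert from UTC+1).
Xiulan ∩ Mei: 07:15-08:30, 08:45-12:15, 15:15-19:15.
Xiulan ∩ Mei ∩ Pita: 07:15-08:30, 08:45-10:00, 10:30-12:15, 15:15-19:15.
Xiulan ∩ Mei ∩ Pita ∩ Kira: 07:15-08:30, 08:45-10:00, 10:30-12:15, 15:15-17:15, 19:00-19:15.
Xiulan ∩ Mei ∩ Pita ∩ Kira ∩ Gita: 07:15-08:30, 08:45-10:00, 10:30-12:15, 15:15-17:15.
Xiulan ∩ Mei ∩ Pita ∩ Kira ∩ Gita ∩ Chen: 07:15-07:30, 09:30-10:00, 10:30-12:15, 15:15-17:15.
So the common availability across everyone is 07:15-07:30, 09:30-10:00, 10:30-12:15, 15:15-17:15.

07:15-07:30, 09:30-10:00, 10:30-12:15, 15:15-17:15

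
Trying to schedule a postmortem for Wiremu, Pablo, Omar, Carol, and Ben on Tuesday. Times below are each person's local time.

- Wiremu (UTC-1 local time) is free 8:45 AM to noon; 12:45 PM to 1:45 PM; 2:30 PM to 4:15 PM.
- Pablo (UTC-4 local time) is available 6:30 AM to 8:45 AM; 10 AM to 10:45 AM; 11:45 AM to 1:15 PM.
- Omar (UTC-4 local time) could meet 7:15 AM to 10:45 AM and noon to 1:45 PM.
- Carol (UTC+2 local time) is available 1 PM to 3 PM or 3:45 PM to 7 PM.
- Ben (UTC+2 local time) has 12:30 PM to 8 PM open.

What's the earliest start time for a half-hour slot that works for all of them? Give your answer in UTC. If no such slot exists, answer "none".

11:15

Wiremu in UTC: 09:45-13:00, 13:45-14:45, 15:30-17:15 (add 1h to convert from UTC-1).
Pablo in UTC: 10:30-12:45, 14:00-14:45, 15:45-17:15 (add 4h to convert from UTC-4).
Omar in UTC: 11:15-14:45, 16:00-17:45 (add 4h to convert from UTC-4).
Carol in UTC: 11:00-13:00, 13:45-17:00 (subtract 2h to convert from UTC+2).
Ben in UTC: 10:30-18:00 (subtract 2h to convert from UTC+2).
Wiremu ∩ Pablo: 10:30-12:45, 14:00-14:45, 15:45-17:15.
Wiremu ∩ Pablo ∩ Omar: 11:15-12:45, 14:00-14:45, 16:00-17:15.
Wiremu ∩ Pablo ∩ Omar ∩ Carol: 11:15-12:45, 14:00-14:45, 16:00-17:00.
Wiremu ∩ Pablo ∩ Omar ∩ Carol ∩ Ben: 11:15-12:45, 14:00-14:45, 16:00-17:00.
Those are the intersection windows.
The first common window of at least 30 minutes is 11:15-12:45, so the earliest start is 11:15.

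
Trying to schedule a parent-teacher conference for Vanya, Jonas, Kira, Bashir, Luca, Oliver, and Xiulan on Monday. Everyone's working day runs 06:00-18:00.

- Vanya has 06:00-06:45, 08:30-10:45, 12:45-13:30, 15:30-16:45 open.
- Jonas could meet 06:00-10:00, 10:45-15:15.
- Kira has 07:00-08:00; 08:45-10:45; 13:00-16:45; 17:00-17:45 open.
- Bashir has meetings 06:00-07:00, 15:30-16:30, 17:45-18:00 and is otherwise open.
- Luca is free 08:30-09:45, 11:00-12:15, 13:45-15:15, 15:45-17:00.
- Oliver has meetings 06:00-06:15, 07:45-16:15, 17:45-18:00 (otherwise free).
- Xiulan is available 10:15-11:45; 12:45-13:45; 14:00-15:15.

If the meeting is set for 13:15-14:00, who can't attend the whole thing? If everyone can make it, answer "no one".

Luca, Oliver, Vanya, Xiulan

Vanya free: 06:00-06:45, 08:30-10:45, 12:45-13:30, 15:30-16:45.
Jonas free: 06:00-10:00, 10:45-15:15.
Kira free: 07:00-08:00, 08:45-10:45, 13:00-16:45, 17:00-17:45.
Bashir free: 07:00-15:30, 16:30-17:45 (invert busy blocks within the working day).
Luca free: 08:30-09:45, 11:00-12:15, 13:45-15:15, 15:45-17:00.
Oliver free: 06:15-07:45, 16:15-17:45 (invert busy blocks within the working day).
Xiulan free: 10:15-11:45, 12:45-13:45, 14:00-15:15.
Vanya: not fully free for 13:15-14:00. Jonas: free for 13:15-14:00. Kira: free for 13:15-14:00. Bashir: free for 13:15-14:00. Luca: not fully free for 13:15-14:00. Oliver: not fully free for 13:15-14:00. Xiulan: not fully free for 13:15-14:00.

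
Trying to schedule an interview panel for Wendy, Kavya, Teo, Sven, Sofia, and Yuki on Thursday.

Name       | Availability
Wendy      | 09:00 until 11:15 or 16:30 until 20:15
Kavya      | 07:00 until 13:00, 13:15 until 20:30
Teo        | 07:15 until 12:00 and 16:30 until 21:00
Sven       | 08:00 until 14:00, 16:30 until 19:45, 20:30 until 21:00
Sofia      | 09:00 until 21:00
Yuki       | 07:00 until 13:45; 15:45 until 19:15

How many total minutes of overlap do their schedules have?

300

Wendy ∩ Kavya: 09:00-11:15, 16:30-20:15.
Wendy ∩ Kavya ∩ Teo: 09:00-11:15, 16:30-20:15.
Wendy ∩ Kavya ∩ Teo ∩ Sven: 09:00-11:15, 16:30-19:45.
Wendy ∩ Kavya ∩ Teo ∩ Sven ∩ Sofia: 09:00-11:15, 16:30-19:45.
Wendy ∩ Kavya ∩ Teo ∩ Sven ∩ Sofia ∩ Yuki: 09:00-11:15, 16:30-19:15.
Summing the common windows: 135 + 165 = 300 minutes.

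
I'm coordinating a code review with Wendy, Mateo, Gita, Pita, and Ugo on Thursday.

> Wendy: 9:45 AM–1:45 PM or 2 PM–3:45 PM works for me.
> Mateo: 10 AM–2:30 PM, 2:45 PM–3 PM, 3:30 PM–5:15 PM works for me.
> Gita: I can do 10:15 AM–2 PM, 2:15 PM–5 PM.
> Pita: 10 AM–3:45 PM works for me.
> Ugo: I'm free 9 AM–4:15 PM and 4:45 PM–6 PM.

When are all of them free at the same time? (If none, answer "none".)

10:15-13:45, 14:15-14:30, 14:45-15:00, 15:30-15:45

Wendy ∩ Mateo: 10:00-13:45, 14:00-14:30, 14:45-15:00, 15:30-15:45.
Wendy ∩ Mateo ∩ Gita: 10:15-13:45, 14:15-14:30, 14:45-15:00, 15:30-15:45.
Wendy ∩ Mateo ∩ Gita ∩ Pita: 10:15-13:45, 14:15-14:30, 14:45-15:00, 15:30-15:45.
Wendy ∩ Mateo ∩ Gita ∩ Pita ∩ Ugo: 10:15-13:45, 14:15-14:30, 14:45-15:00, 15:30-15:45.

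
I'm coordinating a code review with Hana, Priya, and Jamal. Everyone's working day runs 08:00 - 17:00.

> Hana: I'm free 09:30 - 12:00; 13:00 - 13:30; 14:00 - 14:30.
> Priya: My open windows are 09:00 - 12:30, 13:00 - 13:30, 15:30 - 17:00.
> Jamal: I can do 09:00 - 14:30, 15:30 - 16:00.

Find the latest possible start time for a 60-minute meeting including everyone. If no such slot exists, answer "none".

11:00

Hana ∩ Priya: 09:30-12:00, 13:00-13:30.
Hana ∩ Priya ∩ Jamal: 09:30-12:00, 13:00-13:30.
The last common window of at least 60 minutes is 09:30-12:00; a 60-minute meeting can start as late as 11:00 and still end by 12:00.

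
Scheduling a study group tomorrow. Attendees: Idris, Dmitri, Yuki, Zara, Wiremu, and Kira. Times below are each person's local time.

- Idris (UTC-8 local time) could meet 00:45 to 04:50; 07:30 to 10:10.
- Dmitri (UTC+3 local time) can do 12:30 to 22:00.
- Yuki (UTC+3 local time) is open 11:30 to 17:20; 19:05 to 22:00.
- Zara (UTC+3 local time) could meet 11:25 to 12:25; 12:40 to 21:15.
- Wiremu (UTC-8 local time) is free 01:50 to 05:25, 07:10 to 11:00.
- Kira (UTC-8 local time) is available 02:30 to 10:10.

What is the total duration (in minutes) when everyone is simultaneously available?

265

Idris in UTC: 08:45-12:50, 15:30-18:10 (add 8h to convert from UTC-8).
Dmitri in UTC: 09:30-19:00 (subtract 3h to convert from UTC+3).
Yuki in UTC: 08:30-14:20, 16:05-19:00 (subtract 3h to convert from UTC+3).
Zara in UTC: 08:25-09:25, 09:40-18:15 (subtract 3h to convert from UTC+3).
Wiremu in UTC: 09:50-13:25, 15:10-19:00 (add 8h to convert from UTC-8).
Kira in UTC: 10:30-18:10 (add 8h to convert from UTC-8).
Idris ∩ Dmitri: 09:30-12:50, 15:30-18:10.
Idris ∩ Dmitri ∩ Yuki: 09:30-12:50, 16:05-18:10.
Idris ∩ Dmitri ∩ Yuki ∩ Zara: 09:40-12:50, 16:05-18:10.
Idris ∩ Dmitri ∩ Yuki ∩ Zara ∩ Wiremu: 09:50-12:50, 16:05-18:10.
Idris ∩ Dmitri ∩ Yuki ∩ Zara ∩ Wiremu ∩ Kira: 10:30-12:50, 16:05-18:10.
So the common availability across everyone is 10:30-12:50, 16:05-18:10.
Summing the common windows: 140 + 125 = 265 minutes.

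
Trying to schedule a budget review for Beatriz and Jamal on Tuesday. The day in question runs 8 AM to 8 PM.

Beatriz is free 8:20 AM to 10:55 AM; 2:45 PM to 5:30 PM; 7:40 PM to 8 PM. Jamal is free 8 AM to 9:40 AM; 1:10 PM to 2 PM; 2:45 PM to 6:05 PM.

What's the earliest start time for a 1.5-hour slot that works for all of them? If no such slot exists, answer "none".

Beatriz ∩ Jamal: 08:20-09:40, 14:45-17:30.
The first common window of at least 90 minutes is 14:45-17:30, so the earliest start is 14:45.

14:45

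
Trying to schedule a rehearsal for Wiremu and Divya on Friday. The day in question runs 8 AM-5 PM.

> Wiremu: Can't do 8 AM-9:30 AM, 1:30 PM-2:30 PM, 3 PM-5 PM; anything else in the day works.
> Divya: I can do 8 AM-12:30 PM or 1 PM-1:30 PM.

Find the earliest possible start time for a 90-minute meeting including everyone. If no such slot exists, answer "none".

09:30

Wiremu free: 09:30-13:30, 14:30-15:00 (invert busy blocks within the working day).
Divya free: 08:00-12:30, 13:00-13:30.
Wiremu ∩ Divya: 09:30-12:30, 13:00-13:30.
The first common window of at least 90 minutes is 09:30-12:30, so the earliest start is 09:30.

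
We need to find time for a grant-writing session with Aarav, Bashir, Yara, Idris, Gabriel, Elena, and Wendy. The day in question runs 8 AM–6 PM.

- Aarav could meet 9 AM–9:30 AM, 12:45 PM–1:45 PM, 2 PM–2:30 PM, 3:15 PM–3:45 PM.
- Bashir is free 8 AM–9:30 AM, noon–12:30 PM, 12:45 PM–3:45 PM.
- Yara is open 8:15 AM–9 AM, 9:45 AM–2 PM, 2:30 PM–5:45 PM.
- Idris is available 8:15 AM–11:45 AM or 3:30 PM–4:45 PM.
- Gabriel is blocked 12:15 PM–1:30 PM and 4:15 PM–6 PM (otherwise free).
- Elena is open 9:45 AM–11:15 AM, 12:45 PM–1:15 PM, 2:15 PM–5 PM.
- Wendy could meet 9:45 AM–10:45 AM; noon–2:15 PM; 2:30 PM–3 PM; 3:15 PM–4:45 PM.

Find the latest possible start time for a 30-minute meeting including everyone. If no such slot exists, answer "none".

Aarav free: 09:00-09:30, 12:45-13:45, 14:00-14:30, 15:15-15:45.
Bashir free: 08:00-09:30, 12:00-12:30, 12:45-15:45.
Yara free: 08:15-09:00, 09:45-14:00, 14:30-17:45.
Idris free: 08:15-11:45, 15:30-16:45.
Gabriel free: 08:00-12:15, 13:30-16:15 (invert busy blocks within the working day).
Elena free: 09:45-11:15, 12:45-13:15, 14:15-17:00.
Wendy free: 09:45-10:45, 12:00-14:15, 14:30-15:00, 15:15-16:45.
Aarav ∩ Bashir: 09:00-09:30, 12:45-13:45, 14:00-14:30, 15:15-15:45.
Aarav ∩ Bashir ∩ Yara: 12:45-13:45, 15:15-15:45.
Aarav ∩ Bashir ∩ Yara ∩ Idris: 15:30-15:45.
Aarav ∩ Bashir ∩ Yara ∩ Idris ∩ Gabriel: 15:30-15:45.
Aarav ∩ Bashir ∩ Yara ∩ Idris ∩ Gabriel ∩ Elena: 15:30-15:45.
Aarav ∩ Bashir ∩ Yara ∩ Idris ∩ Gabriel ∩ Elena ∩ Wendy: 15:30-15:45.
So the common availability across everyone is 15:30-15:45.
No common window is at least 30 minutes long.

none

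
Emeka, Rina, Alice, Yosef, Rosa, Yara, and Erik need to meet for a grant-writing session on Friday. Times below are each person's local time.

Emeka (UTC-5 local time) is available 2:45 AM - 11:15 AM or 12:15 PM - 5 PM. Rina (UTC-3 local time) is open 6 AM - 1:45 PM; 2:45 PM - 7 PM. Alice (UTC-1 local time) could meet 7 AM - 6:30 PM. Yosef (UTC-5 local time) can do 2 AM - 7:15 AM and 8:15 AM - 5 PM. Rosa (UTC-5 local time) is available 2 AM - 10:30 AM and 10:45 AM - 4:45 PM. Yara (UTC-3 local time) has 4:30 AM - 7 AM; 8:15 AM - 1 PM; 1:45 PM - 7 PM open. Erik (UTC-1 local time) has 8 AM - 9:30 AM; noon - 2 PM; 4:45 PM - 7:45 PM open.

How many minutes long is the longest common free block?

105

Emeka in UTC: 07:45-16:15, 17:15-22:00 (add 5h to convert from UTC-5).
Rina in UTC: 09:00-16:45, 17:45-22:00 (add 3h to convert from UTC-3).
Alice in UTC: 08:00-19:30 (add 1h to convert from UTC-1).
Yosef in UTC: 07:00-12:15, 13:15-22:00 (add 5h to convert from UTC-5).
Rosa in UTC: 07:00-15:30, 15:45-21:45 (add 5h to convert from UTC-5).
Yara in UTC: 07:30-10:00, 11:15-16:00, 16:45-22:00 (add 3h to convert from UTC-3).
Erik in UTC: 09:00-10:30, 13:00-15:00, 17:45-20:45 (add 1h to convert from UTC-1).
Emeka ∩ Rina: 09:00-16:15, 17:45-22:00.
Emeka ∩ Rina ∩ Alice: 09:00-16:15, 17:45-19:30.
Emeka ∩ Rina ∩ Alice ∩ Yosef: 09:00-12:15, 13:15-16:15, 17:45-19:30.
Emeka ∩ Rina ∩ Alice ∩ Yosef ∩ Rosa: 09:00-12:15, 13:15-15:30, 15:45-16:15, 17:45-19:30.
Emeka ∩ Rina ∩ Alice ∩ Yosef ∩ Rosa ∩ Yara: 09:00-10:00, 11:15-12:15, 13:15-15:30, 15:45-16:00, 17:45-19:30.
Emeka ∩ Rina ∩ Alice ∩ Yosef ∩ Rosa ∩ Yara ∩ Erik: 09:00-10:00, 13:15-15:00, 17:45-19:30.
The longest is 13:15-15:00 at 105 minutes.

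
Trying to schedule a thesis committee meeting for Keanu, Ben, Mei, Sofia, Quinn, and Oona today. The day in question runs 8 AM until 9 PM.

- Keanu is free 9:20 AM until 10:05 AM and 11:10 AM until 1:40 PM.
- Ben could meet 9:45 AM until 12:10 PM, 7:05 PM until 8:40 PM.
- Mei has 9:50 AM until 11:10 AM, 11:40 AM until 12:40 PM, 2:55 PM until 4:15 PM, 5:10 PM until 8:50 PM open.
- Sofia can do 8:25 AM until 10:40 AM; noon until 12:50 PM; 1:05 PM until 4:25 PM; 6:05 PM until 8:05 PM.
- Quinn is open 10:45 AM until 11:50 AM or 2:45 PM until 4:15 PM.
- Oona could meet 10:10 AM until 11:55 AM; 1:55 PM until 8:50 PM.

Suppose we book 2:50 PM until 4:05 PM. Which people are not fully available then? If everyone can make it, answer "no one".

Ben, Keanu, Mei

Keanu: not fully free for 14:50-16:05. Ben: not fully free for 14:50-16:05. Mei: not fully free for 14:50-16:05. Sofia: free for 14:50-16:05. Quinn: free for 14:50-16:05. Oona: free for 14:50-16:05.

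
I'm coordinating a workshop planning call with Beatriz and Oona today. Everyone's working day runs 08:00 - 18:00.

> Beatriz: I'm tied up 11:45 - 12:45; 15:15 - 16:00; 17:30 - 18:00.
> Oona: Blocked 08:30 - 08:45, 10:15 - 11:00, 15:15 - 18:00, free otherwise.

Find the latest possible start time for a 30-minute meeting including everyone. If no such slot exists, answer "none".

Beatriz free: 08:00-11:45, 12:45-15:15, 16:00-17:30 (invert busy blocks within the working day).
Oona free: 08:00-08:30, 08:45-10:15, 11:00-15:15 (invert busy blocks within the working day).
Beatriz ∩ Oona: 08:00-08:30, 08:45-10:15, 11:00-11:45, 12:45-15:15.
So the common availability across everyone is 08:00-08:30, 08:45-10:15, 11:00-11:45, 12:45-15:15.
The last common window of at least 30 minutes is 12:45-15:15; a 30-minute meeting can start as late as 14:45 and still end by 15:15.

14:45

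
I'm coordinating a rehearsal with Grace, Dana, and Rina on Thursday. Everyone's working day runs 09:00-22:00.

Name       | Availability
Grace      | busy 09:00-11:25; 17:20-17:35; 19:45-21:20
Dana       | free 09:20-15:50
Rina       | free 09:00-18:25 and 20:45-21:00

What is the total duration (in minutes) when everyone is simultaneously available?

Grace free: 11:25-17:20, 17:35-19:45, 21:20-22:00 (invert busy blocks within the working day).
Dana free: 09:20-15:50.
Rina free: 09:00-18:25, 20:45-21:00.
Grace ∩ Dana: 11:25-15:50.
Grace ∩ Dana ∩ Rina: 11:25-15:50.
That's a single block of 265 minutes.

265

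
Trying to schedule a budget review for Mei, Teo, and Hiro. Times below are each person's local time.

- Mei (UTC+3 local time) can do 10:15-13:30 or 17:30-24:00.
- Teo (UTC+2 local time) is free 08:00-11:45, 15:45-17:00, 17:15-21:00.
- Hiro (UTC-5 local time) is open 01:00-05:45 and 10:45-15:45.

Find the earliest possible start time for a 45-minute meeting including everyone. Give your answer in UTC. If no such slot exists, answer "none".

07:15

Mei in UTC: 07:15-10:30, 14:30-21:00 (subtract 3h to convert from UTC+3).
Teo in UTC: 06:00-09:45, 13:45-15:00, 15:15-19:00 (subtract 2h to convert from UTC+2).
Hiro in UTC: 06:00-10:45, 15:45-20:45 (add 5h to convert from UTC-5).
Mei ∩ Teo: 07:15-09:45, 14:30-15:00, 15:15-19:00.
Mei ∩ Teo ∩ Hiro: 07:15-09:45, 15:45-19:00.
Those are the intersection windows.
The first common window of at least 45 minutes is 07:15-09:45, so the earliest start is 07:15.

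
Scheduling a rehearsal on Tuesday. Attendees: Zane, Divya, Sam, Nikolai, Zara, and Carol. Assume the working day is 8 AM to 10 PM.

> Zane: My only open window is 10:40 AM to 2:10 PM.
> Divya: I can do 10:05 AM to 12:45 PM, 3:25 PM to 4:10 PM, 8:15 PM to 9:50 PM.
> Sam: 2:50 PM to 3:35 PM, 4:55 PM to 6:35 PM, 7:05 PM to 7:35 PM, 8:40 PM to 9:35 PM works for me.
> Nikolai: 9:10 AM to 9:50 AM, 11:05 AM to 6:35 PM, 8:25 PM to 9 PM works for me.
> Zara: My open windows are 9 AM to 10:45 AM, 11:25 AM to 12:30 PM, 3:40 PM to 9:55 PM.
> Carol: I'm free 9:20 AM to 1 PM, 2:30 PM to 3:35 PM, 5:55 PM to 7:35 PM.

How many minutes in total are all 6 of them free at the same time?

0

Zane ∩ Divya: 10:40-12:45.
Zane ∩ Divya ∩ Sam: ∅.
Zane ∩ Divya ∩ Sam ∩ Nikolai: ∅.
Zane ∩ Divya ∩ Sam ∩ Nikolai ∩ Zara: ∅.
Zane ∩ Divya ∩ Sam ∩ Nikolai ∩ Zara ∩ Carol: ∅.
There is no time when everyone is free.
There is no common window, so the total is 0 minutes.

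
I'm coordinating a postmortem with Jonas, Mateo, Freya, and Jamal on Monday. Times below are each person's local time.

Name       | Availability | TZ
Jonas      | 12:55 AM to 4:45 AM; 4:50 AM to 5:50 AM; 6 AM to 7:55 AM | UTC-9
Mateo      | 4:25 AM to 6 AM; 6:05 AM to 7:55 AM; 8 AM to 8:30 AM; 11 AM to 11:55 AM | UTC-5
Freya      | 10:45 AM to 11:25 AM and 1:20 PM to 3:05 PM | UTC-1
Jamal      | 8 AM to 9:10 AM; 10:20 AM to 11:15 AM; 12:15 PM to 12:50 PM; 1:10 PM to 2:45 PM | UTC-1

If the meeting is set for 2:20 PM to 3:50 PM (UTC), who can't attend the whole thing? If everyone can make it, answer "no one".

Jamal, Jonas, Mateo

Jonas in UTC: 09:55-13:45, 13:50-14:50, 15:00-16:55 (add 9h to convert from UTC-9).
Mateo in UTC: 09:25-11:00, 11:05-12:55, 13:00-13:30, 16:00-16:55 (add 5h to convert from UTC-5).
Freya in UTC: 11:45-12:25, 14:20-16:05 (add 1h to convert from UTC-1).
Jamal in UTC: 09:00-10:10, 11:20-12:15, 13:15-13:50, 14:10-15:45 (add 1h to convert from UTC-1).
Jonas: not fully free for 14:20-15:50. Mateo: not fully free for 14:20-15:50. Freya: free for 14:20-15:50. Jamal: not fully free for 14:20-15:50.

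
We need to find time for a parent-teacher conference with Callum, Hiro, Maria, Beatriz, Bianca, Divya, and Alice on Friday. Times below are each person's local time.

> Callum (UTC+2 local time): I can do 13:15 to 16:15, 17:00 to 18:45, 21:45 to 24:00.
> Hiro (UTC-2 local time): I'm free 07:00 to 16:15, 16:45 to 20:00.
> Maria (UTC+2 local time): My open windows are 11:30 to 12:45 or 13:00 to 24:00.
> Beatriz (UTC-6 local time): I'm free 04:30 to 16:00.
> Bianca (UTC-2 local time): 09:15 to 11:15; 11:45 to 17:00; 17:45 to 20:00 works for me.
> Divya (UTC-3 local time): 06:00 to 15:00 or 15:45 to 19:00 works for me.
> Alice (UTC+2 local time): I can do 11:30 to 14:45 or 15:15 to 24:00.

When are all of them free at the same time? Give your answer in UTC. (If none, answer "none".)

11:15-12:45, 13:45-14:15, 15:00-16:45, 19:45-22:00

Callum in UTC: 11:15-14:15, 15:00-16:45, 19:45-22:00 (subtract 2h to convert from UTC+2).
Hiro in UTC: 09:00-18:15, 18:45-22:00 (add 2h to convert from UTC-2).
Maria in UTC: 09:30-10:45, 11:00-22:00 (subtract 2h to convert from UTC+2).
Beatriz in UTC: 10:30-22:00 (add 6h to convert from UTC-6).
Bianca in UTC: 11:15-13:15, 13:45-19:00, 19:45-22:00 (add 2h to convert from UTC-2).
Divya in UTC: 09:00-18:00, 18:45-22:00 (add 3h to convert from UTC-3).
Alice in UTC: 09:30-12:45, 13:15-22:00 (subtract 2h to convert from UTC+2).
Callum ∩ Hiro: 11:15-14:15, 15:00-16:45, 19:45-22:00.
Callum ∩ Hiro ∩ Maria: 11:15-14:15, 15:00-16:45, 19:45-22:00.
Callum ∩ Hiro ∩ Maria ∩ Beatriz: 11:15-14:15, 15:00-16:45, 19:45-22:00.
Callum ∩ Hiro ∩ Maria ∩ Beatriz ∩ Bianca: 11:15-13:15, 13:45-14:15, 15:00-16:45, 19:45-22:00.
Callum ∩ Hiro ∩ Maria ∩ Beatriz ∩ Bianca ∩ Divya: 11:15-13:15, 13:45-14:15, 15:00-16:45, 19:45-22:00.
Callum ∩ Hiro ∩ Maria ∩ Beatriz ∩ Bianca ∩ Divya ∩ Alice: 11:15-12:45, 13:45-14:15, 15:00-16:45, 19:45-22:00.
So the common availability across everyone is 11:15-12:45, 13:45-14:15, 15:00-16:45, 19:45-22:00.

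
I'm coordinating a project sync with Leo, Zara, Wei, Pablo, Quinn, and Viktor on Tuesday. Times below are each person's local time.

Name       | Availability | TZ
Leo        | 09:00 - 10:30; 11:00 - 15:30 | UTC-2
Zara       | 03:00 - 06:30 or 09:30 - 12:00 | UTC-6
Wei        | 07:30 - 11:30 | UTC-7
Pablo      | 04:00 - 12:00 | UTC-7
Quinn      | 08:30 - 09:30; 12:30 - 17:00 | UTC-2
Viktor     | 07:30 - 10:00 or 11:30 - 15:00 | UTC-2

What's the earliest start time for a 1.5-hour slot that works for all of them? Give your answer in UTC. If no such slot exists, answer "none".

15:30

Leo in UTC: 11:00-12:30, 13:00-17:30 (add 2h to convert from UTC-2).
Zara in UTC: 09:00-12:30, 15:30-18:00 (add 6h to convert from UTC-6).
Wei in UTC: 14:30-18:30 (add 7h to convert from UTC-7).
Pablo in UTC: 11:00-19:00 (add 7h to convert from UTC-7).
Quinn in UTC: 10:30-11:30, 14:30-19:00 (add 2h to convert from UTC-2).
Viktor in UTC: 09:30-12:00, 13:30-17:00 (add 2h to convert from UTC-2).
Leo ∩ Zara: 11:00-12:30, 15:30-17:30.
Leo ∩ Zara ∩ Wei: 15:30-17:30.
Leo ∩ Zara ∩ Wei ∩ Pablo: 15:30-17:30.
Leo ∩ Zara ∩ Wei ∩ Pablo ∩ Quinn: 15:30-17:30.
Leo ∩ Zara ∩ Wei ∩ Pablo ∩ Quinn ∩ Viktor: 15:30-17:00.
So the common availability across everyone is 15:30-17:00.
The first common window of at least 90 minutes is 15:30-17:00, so the earliest start is 15:30.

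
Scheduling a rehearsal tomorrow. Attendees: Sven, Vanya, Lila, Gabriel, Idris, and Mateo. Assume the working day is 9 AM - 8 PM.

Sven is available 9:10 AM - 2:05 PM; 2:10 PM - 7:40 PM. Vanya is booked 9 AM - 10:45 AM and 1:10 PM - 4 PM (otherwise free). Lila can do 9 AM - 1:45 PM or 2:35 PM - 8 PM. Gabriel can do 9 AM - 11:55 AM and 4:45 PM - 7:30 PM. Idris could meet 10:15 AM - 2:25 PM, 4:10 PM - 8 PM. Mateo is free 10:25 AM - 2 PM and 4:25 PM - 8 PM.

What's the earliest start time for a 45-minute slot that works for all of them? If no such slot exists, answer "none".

Sven free: 09:10-14:05, 14:10-19:40.
Vanya free: 10:45-13:10, 16:00-20:00 (invert busy blocks within the working day).
Lila free: 09:00-13:45, 14:35-20:00.
Gabriel free: 09:00-11:55, 16:45-19:30.
Idris free: 10:15-14:25, 16:10-20:00.
Mateo free: 10:25-14:00, 16:25-20:00.
Sven ∩ Vanya: 10:45-13:10, 16:00-19:40.
Sven ∩ Vanya ∩ Lila: 10:45-13:10, 16:00-19:40.
Sven ∩ Vanya ∩ Lila ∩ Gabriel: 10:45-11:55, 16:45-19:30.
Sven ∩ Vanya ∩ Lila ∩ Gabriel ∩ Idris: 10:45-11:55, 16:45-19:30.
Sven ∩ Vanya ∩ Lila ∩ Gabriel ∩ Idris ∩ Mateo: 10:45-11:55, 16:45-19:30.
So the common availability across everyone is 10:45-11:55, 16:45-19:30.
The first common window of at least 45 minutes is 10:45-11:55, so the earliest start is 10:45.

10:45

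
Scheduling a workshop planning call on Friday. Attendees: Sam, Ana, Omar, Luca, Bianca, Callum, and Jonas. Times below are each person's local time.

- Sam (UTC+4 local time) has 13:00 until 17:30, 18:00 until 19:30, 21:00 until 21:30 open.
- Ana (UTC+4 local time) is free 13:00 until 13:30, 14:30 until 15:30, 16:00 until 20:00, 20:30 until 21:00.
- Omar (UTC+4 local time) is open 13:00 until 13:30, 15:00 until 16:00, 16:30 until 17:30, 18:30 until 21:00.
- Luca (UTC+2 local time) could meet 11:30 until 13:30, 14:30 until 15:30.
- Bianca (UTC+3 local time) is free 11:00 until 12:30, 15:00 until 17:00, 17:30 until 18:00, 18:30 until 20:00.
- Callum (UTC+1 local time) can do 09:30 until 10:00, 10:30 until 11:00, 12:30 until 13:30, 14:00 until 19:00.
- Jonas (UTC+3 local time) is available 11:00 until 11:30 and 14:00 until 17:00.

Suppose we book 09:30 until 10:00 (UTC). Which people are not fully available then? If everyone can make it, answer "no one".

Ana, Bianca, Jonas, Omar

Sam in UTC: 09:00-13:30, 14:00-15:30, 17:00-17:30 (subtract 4h to convert from UTC+4).
Ana in UTC: 09:00-09:30, 10:30-11:30, 12:00-16:00, 16:30-17:00 (subtract 4h to convert from UTC+4).
Omar in UTC: 09:00-09:30, 11:00-12:00, 12:30-13:30, 14:30-17:00 (subtract 4h to convert from UTC+4).
Luca in UTC: 09:30-11:30, 12:30-13:30 (subtract 2h to convert from UTC+2).
Bianca in UTC: 08:00-09:30, 12:00-14:00, 14:30-15:00, 15:30-17:00 (subtract 3h to convert from UTC+3).
Callum in UTC: 08:30-09:00, 09:30-10:00, 11:30-12:30, 13:00-18:00 (subtract 1h to convert from UTC+1).
Jonas in UTC: 08:00-08:30, 11:00-14:00 (subtract 3h to convert from UTC+3).
Sam: free for 09:30-10:00. Ana: not fully free for 09:30-10:00. Omar: not fully free for 09:30-10:00. Luca: free for 09:30-10:00. Bianca: not fully free for 09:30-10:00. Callum: free for 09:30-10:00. Jonas: not fully free for 09:30-10:00.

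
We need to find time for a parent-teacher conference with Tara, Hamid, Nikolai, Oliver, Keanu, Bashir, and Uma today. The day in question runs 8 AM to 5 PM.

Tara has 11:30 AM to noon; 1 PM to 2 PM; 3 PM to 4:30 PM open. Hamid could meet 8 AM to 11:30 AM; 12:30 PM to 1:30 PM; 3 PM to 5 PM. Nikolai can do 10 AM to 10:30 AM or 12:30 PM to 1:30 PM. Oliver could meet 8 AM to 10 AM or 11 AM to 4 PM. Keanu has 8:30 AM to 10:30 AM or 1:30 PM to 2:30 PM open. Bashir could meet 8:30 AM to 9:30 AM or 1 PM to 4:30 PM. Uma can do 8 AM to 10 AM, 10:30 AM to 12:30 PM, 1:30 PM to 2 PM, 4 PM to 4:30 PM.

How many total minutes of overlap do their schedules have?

Tara ∩ Hamid: 13:00-13:30, 15:00-16:30.
Tara ∩ Hamid ∩ Nikolai: 13:00-13:30.
Tara ∩ Hamid ∩ Nikolai ∩ Oliver: 13:00-13:30.
Tara ∩ Hamid ∩ Nikolai ∩ Oliver ∩ Keanu: ∅.
Tara ∩ Hamid ∩ Nikolai ∩ Oliver ∩ Keanu ∩ Bashir: ∅.
Tara ∩ Hamid ∩ Nikolai ∩ Oliver ∩ Keanu ∩ Bashir ∩ Uma: ∅.
There is no time when everyone is free.
There is no common window, so the total is 0 minutes.

0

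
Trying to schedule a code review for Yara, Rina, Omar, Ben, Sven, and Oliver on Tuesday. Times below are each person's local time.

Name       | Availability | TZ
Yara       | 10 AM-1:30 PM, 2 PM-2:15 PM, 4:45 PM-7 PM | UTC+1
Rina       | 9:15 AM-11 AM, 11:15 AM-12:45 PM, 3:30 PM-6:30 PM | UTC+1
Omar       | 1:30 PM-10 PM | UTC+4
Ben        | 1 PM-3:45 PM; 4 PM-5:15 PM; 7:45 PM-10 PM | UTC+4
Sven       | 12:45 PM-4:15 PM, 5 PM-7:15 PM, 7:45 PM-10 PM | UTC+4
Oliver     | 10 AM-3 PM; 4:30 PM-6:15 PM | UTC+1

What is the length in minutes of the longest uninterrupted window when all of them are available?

Yara in UTC: 09:00-12:30, 13:00-13:15, 15:45-18:00 (subtract 1h to convert from UTC+1).
Rina in UTC: 08:15-10:00, 10:15-11:45, 14:30-17:30 (subtract 1h to convert from UTC+1).
Omar in UTC: 09:30-18:00 (subtract 4h to convert from UTC+4).
Ben in UTC: 09:00-11:45, 12:00-13:15, 15:45-18:00 (subtract 4h to convert from UTC+4).
Sven in UTC: 08:45-12:15, 13:00-15:15, 15:45-18:00 (subtract 4h to convert from UTC+4).
Oliver in UTC: 09:00-14:00, 15:30-17:15 (subtract 1h to convert from UTC+1).
Yara ∩ Rina: 09:00-10:00, 10:15-11:45, 15:45-17:30.
Yara ∩ Rina ∩ Omar: 09:30-10:00, 10:15-11:45, 15:45-17:30.
Yara ∩ Rina ∩ Omar ∩ Ben: 09:30-10:00, 10:15-11:45, 15:45-17:30.
Yara ∩ Rina ∩ Omar ∩ Ben ∩ Sven: 09:30-10:00, 10:15-11:45, 15:45-17:30.
Yara ∩ Rina ∩ Omar ∩ Ben ∩ Sven ∩ Oliver: 09:30-10:00, 10:15-11:45, 15:45-17:15.
So the common availability across everyone is 09:30-10:00, 10:15-11:45, 15:45-17:15.
The longest is 10:15-11:45 at 90 minutes.

90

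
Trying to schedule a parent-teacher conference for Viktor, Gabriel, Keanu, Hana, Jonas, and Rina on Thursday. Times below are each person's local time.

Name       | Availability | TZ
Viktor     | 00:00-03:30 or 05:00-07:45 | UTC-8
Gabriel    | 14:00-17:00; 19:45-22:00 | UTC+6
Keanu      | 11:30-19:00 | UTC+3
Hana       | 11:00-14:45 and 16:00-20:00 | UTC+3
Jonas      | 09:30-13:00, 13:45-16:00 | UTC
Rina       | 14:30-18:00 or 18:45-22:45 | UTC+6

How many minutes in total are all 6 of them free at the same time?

Viktor in UTC: 08:00-11:30, 13:00-15:45 (add 8h to convert from UTC-8).
Gabriel in UTC: 08:00-11:00, 13:45-16:00 (subtract 6h to convert from UTC+6).
Keanu in UTC: 08:30-16:00 (subtract 3h to convert from UTC+3).
Hana in UTC: 08:00-11:45, 13:00-17:00 (subtract 3h to convert from UTC+3).
Jonas in UTC: 09:30-13:00, 13:45-16:00.
Rina in UTC: 08:30-12:00, 12:45-16:45 (subtract 6h to convert from UTC+6).
Viktor ∩ Gabriel: 08:00-11:00, 13:45-15:45.
Viktor ∩ Gabriel ∩ Keanu: 08:30-11:00, 13:45-15:45.
Viktor ∩ Gabriel ∩ Keanu ∩ Hana: 08:30-11:00, 13:45-15:45.
Viktor ∩ Gabriel ∩ Keanu ∩ Hana ∩ Jonas: 09:30-11:00, 13:45-15:45.
Viktor ∩ Gabriel ∩ Keanu ∩ Hana ∩ Jonas ∩ Rina: 09:30-11:00, 13:45-15:45.
Summing the common windows: 90 + 120 = 210 minutes.

210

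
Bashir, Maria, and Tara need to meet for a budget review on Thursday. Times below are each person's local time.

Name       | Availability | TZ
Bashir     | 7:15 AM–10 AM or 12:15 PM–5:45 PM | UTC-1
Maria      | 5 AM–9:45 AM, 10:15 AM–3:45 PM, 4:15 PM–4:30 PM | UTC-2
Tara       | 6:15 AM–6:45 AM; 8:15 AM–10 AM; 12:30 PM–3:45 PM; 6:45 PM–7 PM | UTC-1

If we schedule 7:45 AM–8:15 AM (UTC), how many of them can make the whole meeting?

1

Bashir in UTC: 08:15-11:00, 13:15-18:45 (add 1h to convert from UTC-1).
Maria in UTC: 07:00-11:45, 12:15-17:45, 18:15-18:30 (add 2h to convert from UTC-2).
Tara in UTC: 07:15-07:45, 09:15-11:00, 13:30-16:45, 19:45-20:00 (add 1h to convert from UTC-1).
Maria can make the full 07:45-08:15 slot — that's 1.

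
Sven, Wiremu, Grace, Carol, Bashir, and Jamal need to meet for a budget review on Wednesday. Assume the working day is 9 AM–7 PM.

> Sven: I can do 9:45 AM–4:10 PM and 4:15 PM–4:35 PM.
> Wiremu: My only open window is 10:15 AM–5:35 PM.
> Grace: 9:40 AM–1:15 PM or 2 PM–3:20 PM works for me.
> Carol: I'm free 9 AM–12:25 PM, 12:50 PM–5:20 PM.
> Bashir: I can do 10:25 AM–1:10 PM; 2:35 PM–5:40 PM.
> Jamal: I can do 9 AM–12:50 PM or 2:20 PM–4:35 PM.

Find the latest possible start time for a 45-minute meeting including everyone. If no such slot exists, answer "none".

Sven ∩ Wiremu: 10:15-16:10, 16:15-16:35.
Sven ∩ Wiremu ∩ Grace: 10:15-13:15, 14:00-15:20.
Sven ∩ Wiremu ∩ Grace ∩ Carol: 10:15-12:25, 12:50-13:15, 14:00-15:20.
Sven ∩ Wiremu ∩ Grace ∩ Carol ∩ Bashir: 10:25-12:25, 12:50-13:10, 14:35-15:20.
Sven ∩ Wiremu ∩ Grace ∩ Carol ∩ Bashir ∩ Jamal: 10:25-12:25, 14:35-15:20.
The last common window of at least 45 minutes is 14:35-15:20; a 45-minute meeting can start as late as 14:35 and still end by 15:20.

14:35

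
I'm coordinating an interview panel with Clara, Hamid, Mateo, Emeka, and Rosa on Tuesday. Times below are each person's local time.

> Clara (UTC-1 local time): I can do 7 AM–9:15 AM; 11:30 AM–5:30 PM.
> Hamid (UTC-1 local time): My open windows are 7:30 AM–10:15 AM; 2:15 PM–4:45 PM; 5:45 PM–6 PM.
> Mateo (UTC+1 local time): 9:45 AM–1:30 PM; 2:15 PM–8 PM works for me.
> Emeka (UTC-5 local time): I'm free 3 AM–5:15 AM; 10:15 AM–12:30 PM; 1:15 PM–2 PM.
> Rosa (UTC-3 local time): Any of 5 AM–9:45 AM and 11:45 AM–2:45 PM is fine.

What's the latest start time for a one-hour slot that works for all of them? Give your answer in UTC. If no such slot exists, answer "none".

Clara in UTC: 08:00-10:15, 12:30-18:30 (add 1h to convert from UTC-1).
Hamid in UTC: 08:30-11:15, 15:15-17:45, 18:45-19:00 (add 1h to convert from UTC-1).
Mateo in UTC: 08:45-12:30, 13:15-19:00 (subtract 1h to convert from UTC+1).
Emeka in UTC: 08:00-10:15, 15:15-17:30, 18:15-19:00 (add 5h to convert from UTC-5).
Rosa in UTC: 08:00-12:45, 14:45-17:45 (add 3h to convert from UTC-3).
Clara ∩ Hamid: 08:30-10:15, 15:15-17:45.
Clara ∩ Hamid ∩ Mateo: 08:45-10:15, 15:15-17:45.
Clara ∩ Hamid ∩ Mateo ∩ Emeka: 08:45-10:15, 15:15-17:30.
Clara ∩ Hamid ∩ Mateo ∩ Emeka ∩ Rosa: 08:45-10:15, 15:15-17:30.
So the common availability across everyone is 08:45-10:15, 15:15-17:30.
The last common window of at least 60 minutes is 15:15-17:30; a 60-minute meeting can start as late as 16:30 and still end by 17:30.

16:30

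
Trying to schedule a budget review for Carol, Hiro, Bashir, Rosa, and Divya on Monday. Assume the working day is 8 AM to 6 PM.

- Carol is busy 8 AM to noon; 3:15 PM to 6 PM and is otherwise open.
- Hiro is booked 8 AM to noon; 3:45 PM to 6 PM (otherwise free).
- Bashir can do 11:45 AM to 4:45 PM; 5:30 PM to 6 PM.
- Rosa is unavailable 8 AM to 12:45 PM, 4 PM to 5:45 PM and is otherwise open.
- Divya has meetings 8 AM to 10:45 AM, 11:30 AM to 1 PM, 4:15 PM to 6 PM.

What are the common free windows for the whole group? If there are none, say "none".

Carol free: 12:00-15:15 (invert busy blocks within the working day).
Hiro free: 12:00-15:45 (invert busy blocks within the working day).
Bashir free: 11:45-16:45, 17:30-18:00.
Rosa free: 12:45-16:00, 17:45-18:00 (invert busy blocks within the working day).
Divya free: 10:45-11:30, 13:00-16:15 (invert busy blocks within the working day).
Carol ∩ Hiro: 12:00-15:15.
Carol ∩ Hiro ∩ Bashir: 12:00-15:15.
Carol ∩ Hiro ∩ Bashir ∩ Rosa: 12:45-15:15.
Carol ∩ Hiro ∩ Bashir ∩ Rosa ∩ Divya: 13:00-15:15.
So the common availability across everyone is 13:00-15:15.

13:00-15:15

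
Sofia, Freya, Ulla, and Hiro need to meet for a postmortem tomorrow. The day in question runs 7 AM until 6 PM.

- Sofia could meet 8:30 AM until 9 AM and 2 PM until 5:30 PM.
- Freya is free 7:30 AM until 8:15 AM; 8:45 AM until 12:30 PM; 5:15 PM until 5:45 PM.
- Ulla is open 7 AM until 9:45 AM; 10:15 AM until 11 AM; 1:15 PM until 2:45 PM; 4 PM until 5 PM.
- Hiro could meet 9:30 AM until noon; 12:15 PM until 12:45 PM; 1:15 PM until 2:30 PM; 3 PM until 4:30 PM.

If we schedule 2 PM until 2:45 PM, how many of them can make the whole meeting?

Sofia and Ulla can make the full 14:00-14:45 slot — that's 2.

2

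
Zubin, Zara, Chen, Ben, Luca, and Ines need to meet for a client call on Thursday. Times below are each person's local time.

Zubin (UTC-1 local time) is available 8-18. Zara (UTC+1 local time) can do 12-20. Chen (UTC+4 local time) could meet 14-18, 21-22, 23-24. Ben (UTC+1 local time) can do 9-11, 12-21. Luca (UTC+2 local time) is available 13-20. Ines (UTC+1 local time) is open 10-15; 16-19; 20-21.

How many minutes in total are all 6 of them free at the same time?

240

Zubin in UTC: 09:00-19:00 (add 1h to convert from UTC-1).
Zara in UTC: 11:00-19:00 (subtract 1h to convert from UTC+1).
Chen in UTC: 10:00-14:00, 17:00-18:00, 19:00-20:00 (subtract 4h to convert from UTC+4).
Ben in UTC: 08:00-10:00, 11:00-20:00 (subtract 1h to convert from UTC+1).
Luca in UTC: 11:00-18:00 (subtract 2h to convert from UTC+2).
Ines in UTC: 09:00-14:00, 15:00-18:00, 19:00-20:00 (subtract 1h to convert from UTC+1).
Zubin ∩ Zara: 11:00-19:00.
Zubin ∩ Zara ∩ Chen: 11:00-14:00, 17:00-18:00.
Zubin ∩ Zara ∩ Chen ∩ Ben: 11:00-14:00, 17:00-18:00.
Zubin ∩ Zara ∩ Chen ∩ Ben ∩ Luca: 11:00-14:00, 17:00-18:00.
Zubin ∩ Zara ∩ Chen ∩ Ben ∩ Luca ∩ Ines: 11:00-14:00, 17:00-18:00.
Summing the common windows: 180 + 60 = 240 minutes.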